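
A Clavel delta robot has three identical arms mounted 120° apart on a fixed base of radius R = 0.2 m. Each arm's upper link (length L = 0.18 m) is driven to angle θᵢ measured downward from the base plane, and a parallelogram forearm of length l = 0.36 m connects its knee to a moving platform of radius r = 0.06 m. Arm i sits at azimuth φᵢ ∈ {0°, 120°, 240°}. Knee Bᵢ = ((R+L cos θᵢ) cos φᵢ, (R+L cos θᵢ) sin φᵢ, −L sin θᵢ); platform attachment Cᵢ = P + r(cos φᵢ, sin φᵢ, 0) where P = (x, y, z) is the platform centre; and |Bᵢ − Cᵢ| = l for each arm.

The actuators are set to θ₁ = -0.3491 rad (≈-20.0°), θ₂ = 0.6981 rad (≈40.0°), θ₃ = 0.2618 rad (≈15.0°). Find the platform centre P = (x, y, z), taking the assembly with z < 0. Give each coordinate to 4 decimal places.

centre 1 = (0.3091·cos0.0°, 0.3091·sin0.0°, 0.0616) = (0.3091, 0.0000, 0.0616)
φ2=120.0°: virtual centre (-0.1389, 0.2407, -0.1157), radius l
centre 3 = (0.3139·cos240.0°, 0.3139·sin240.0°, -0.0466) = (-0.1569, -0.2718, -0.0466)
eliminate P² terms by subtracting sphere 1 from 2 and 3
linear system: -0.8962x+0.4813y = -0.0088−-0.3545z; -0.9322x+-0.5436y = 0.0013−-0.2163z
det = 0.9359;  x = 0.0044+-0.3172z,  y = -0.0100+0.1460z
quadratic in z: (1.1219)z²+(0.0673)z+(-0.0328)=0, √Δ=0.3898 → z ∈ {-0.2037, 0.1437}; z = -0.2037 (taking z<0)
x = 0.0690, y = -0.0397

(0.0690, -0.0397, -0.2037)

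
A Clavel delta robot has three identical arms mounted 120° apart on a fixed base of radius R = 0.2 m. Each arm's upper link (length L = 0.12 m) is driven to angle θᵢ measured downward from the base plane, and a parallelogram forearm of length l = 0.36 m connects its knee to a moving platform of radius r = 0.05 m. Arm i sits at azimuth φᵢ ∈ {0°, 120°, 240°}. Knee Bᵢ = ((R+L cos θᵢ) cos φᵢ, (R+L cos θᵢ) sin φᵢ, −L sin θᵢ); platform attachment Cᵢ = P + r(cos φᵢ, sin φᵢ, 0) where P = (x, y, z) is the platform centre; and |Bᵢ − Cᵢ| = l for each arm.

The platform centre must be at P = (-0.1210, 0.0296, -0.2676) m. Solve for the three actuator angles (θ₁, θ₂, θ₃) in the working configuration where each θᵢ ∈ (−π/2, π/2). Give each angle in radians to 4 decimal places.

θ₁ = 1.1345, θ₂ = -0.2615, θ₃ = 0.1749

arm 1 (φ=0.0°): x'=-0.1210, y'=0.0296
  A cos θ + B sin θ = C:  0.2710·cos θ + -0.2676·sin θ = -0.1280
  θ1 = atan2(B,A) + arccos(C/0.3809) = 1.1345
φ2=120.0° → target in arm frame (0.0861, 0.0900)
  A=0.0639, B=-0.2676, C=(l²−L²−A²−y'²−z²)/(2L)=0.1309
  θ2 = atan2(B,A) + arccos(C/0.2751) = -0.2615
φ3=240.0° → target in arm frame (0.0349, -0.1196)
  A=0.1151, B=-0.2676, C=(l²−L²−A²−y'²−z²)/(2L)=0.0668
  √(A²+B²)=0.2913;  θ3 = -1.1645+1.3394 ≈ 0.1749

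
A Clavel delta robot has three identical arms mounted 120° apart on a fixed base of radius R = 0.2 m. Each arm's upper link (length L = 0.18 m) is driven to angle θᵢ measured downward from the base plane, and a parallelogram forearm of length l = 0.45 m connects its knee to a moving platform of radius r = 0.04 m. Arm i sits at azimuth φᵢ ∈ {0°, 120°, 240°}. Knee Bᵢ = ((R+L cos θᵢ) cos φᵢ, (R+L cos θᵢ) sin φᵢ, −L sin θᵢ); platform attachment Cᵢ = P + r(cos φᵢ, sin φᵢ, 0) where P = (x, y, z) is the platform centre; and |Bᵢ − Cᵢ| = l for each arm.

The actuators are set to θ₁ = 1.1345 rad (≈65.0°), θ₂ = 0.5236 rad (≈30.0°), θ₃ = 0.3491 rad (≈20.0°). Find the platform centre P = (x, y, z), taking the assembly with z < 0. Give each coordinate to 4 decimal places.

φ1=0.0°: virtual centre (0.2361, 0.0000, -0.1631), radius l
O2 = (0.3159·cos120.0°, 0.3159·sin120.0°, -0.0900) = (-0.1579, 0.2736, -0.0900)
O3 = (0.3291·cos240.0°, 0.3291·sin240.0°, -0.0616) = (-0.1646, -0.2850, -0.0616)
|O₂|²−|O₁|² = 0.0255;  |O₃|²−|O₁|² = 0.0298
linear system: -0.7880x+0.5471y = 0.0255−0.1463z; -0.8013x+-0.5701y = 0.0298−0.2031z
Cramer: x(z) = -0.0348+0.2192z;  y(z) = -0.0034+0.0483z
sphere 1 gives Az²+Bz+C=0 with A=1.0504, B=0.2072, C=-0.1025;  B²−4AC=0.4737;  roots -0.4263, 0.2290;  negative root z = -0.4263
x = -0.1282, y = -0.0240

(-0.1282, -0.0240, -0.4263)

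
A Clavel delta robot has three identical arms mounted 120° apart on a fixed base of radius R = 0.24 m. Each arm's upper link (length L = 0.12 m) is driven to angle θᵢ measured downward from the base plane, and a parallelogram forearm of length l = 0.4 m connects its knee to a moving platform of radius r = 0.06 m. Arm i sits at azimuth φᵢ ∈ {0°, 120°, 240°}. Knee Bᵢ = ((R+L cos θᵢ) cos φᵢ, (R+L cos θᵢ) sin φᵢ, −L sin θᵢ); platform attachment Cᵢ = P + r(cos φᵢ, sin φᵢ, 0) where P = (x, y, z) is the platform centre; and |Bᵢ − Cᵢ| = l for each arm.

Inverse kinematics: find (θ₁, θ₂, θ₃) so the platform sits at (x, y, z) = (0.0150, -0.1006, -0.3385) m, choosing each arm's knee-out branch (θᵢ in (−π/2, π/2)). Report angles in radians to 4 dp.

arm 1 (φ=0.0°): x'=0.0150, y'=-0.1006
  A cos θ + B sin θ = C:  0.1650·cos θ + -0.3385·sin θ = -0.0264
  θ1 = atan2(B,A) + arccos(C/0.3766) = 0.5236
arm 2 (φ=120.0°): x'=-0.0946, y'=0.0373
  A cos θ + B sin θ = C:  0.2746·cos θ + -0.3385·sin θ = -0.1908
  γ=atan2(-0.3385,0.2746)=-0.8892;  ψ=arccos(-0.4377)=2.0239;  θ2=γ+ψ≈1.1347
φ3=240.0° → target in arm frame (0.0796, 0.0633)
  e−x'=0.1004;  (l²−L²−(e−x')²−y'²−z²)/2L = 0.0706
  γ=atan2(-0.3385,0.1004)=-1.2825;  ψ=arccos(0.1999)=1.3696;  θ3=γ+ψ≈0.0871

θ₁ = 0.5236, θ₂ = 1.1347, θ₃ = 0.0871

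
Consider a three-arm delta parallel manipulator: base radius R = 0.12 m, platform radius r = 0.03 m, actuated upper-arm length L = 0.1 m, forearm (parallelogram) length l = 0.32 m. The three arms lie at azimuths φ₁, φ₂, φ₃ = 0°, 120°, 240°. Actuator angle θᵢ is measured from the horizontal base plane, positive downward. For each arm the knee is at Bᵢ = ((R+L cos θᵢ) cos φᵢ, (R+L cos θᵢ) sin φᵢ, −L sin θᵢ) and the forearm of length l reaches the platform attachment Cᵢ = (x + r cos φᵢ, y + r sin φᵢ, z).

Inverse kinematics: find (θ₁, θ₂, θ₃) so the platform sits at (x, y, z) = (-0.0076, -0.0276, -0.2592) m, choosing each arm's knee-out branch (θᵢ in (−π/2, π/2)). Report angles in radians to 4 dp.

φ1=0.0° → target in arm frame (-0.0076, -0.0276)
  A=0.0976, B=-0.2592, C=(l²−L²−A²−y'²−z²)/(2L)=0.0746
  √(A²+B²)=0.2770;  θ1 = -1.2107+1.2979 ≈ 0.0873
arm 2 (φ=120.0°): x'=-0.0201, y'=0.0204
  e−x'=0.1101;  (l²−L²−(e−x')²−y'²−z²)/2L = 0.0634
  √(A²+B²)=0.2816;  θ2 = -1.1691+1.3438 ≈ 0.1747
rotate P by −φ3: (0.0277, 0.0072, -0.2592)
  A=0.0623, B=-0.2592, C=(l²−L²−A²−y'²−z²)/(2L)=0.1064
  √(A²+B²)=0.2666;  θ3 = -1.3349+1.1602 ≈ -0.1747

θ₁ = 0.0873, θ₂ = 0.1747, θ₃ = -0.1747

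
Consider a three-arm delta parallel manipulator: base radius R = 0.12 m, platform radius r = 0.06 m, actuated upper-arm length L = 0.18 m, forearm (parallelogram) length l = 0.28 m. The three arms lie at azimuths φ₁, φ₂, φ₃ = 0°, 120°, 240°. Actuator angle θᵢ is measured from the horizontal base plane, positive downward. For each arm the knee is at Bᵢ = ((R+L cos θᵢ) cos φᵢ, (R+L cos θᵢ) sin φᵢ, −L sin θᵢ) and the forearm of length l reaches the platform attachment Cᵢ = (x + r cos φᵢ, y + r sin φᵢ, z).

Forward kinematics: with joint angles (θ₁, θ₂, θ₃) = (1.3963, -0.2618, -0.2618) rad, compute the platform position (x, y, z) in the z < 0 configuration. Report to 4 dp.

arm 1 at φ=0.0°: e+L cos θ1 = 0.0913;  centre 1 = (0.0913, 0.0000, -0.1773)
centre 2 = (0.2339·cos120.0°, 0.2339·sin120.0°, 0.0466) = (-0.1169, 0.2025, 0.0466)
arm 3 at φ=240.0°: e+L cos θ3 = 0.2339;  centre 3 = (-0.1169, -0.2025, 0.0466)
eliminate P² terms by subtracting sphere 1 from 2 and 3
linear system: -0.4164x+0.4051y = 0.0171−0.4477z; -0.4164x+-0.4051y = 0.0171−0.4477z
Cramer: x(z) = -0.0411+1.0753z;  y(z) = 0.0000-0.0000z
sphere 1 gives Az²+Bz+C=0 with A=2.1562, B=0.0699, C=-0.0295;  B²−4AC=0.2590;  roots -0.1342, 0.1018;  negative root z = -0.1342
x = -0.1854, y = 0.0000

(-0.1854, 0.0000, -0.1342)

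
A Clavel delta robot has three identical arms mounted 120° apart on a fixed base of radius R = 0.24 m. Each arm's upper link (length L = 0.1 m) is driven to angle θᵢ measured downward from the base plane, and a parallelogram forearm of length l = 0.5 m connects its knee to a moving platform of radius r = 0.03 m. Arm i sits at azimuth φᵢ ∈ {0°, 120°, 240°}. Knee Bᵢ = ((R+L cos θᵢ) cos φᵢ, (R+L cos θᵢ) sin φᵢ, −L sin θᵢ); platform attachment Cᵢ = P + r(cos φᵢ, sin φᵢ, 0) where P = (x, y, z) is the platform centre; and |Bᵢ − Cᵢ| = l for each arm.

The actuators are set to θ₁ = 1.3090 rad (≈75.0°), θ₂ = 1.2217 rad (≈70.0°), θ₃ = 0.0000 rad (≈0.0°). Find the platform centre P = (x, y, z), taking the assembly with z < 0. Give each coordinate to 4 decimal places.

(-0.0765, -0.1155, -0.4695)

arm 1 at φ=0.0°: e+L cos θ1 = 0.2359;  S1 = (0.2359, 0.0000, -0.0966)
φ2=120.0°: virtual centre (-0.1221, 0.2115, -0.0940), radius l
φ3=240.0°: virtual centre (-0.1550, -0.2685, 0.0000), radius l
|S₂|²−|S₁|² = 0.0035;  |S₃|²−|S₁|² = 0.0311
plane₁₂: -0.7160x+0.4230y+0.0052z = 0.0035
Cramer: x(z) = -0.0210+0.1182z;  y(z) = -0.0273+0.1877z
into |P−S₁|² = l²: 1.0492z² + 0.1222z + -0.1739 = 0;  Δ = 0.7448;  z = -0.4695 or 0.3531 → z<0 root = -0.4695
x = -0.0765, y = -0.1155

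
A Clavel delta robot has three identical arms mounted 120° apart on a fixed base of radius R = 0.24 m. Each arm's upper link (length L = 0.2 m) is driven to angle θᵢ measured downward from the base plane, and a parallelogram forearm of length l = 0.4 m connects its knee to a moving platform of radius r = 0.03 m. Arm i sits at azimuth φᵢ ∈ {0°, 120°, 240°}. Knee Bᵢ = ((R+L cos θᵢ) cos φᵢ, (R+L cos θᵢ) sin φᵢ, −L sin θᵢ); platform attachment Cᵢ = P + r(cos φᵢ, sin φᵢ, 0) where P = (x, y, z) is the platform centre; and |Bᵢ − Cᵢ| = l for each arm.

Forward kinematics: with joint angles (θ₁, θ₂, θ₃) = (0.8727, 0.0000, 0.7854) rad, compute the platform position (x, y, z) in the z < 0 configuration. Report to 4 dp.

(-0.0491, 0.0652, -0.2273)

φ1=0.0°: virtual centre (0.3386, 0.0000, -0.1532), radius l
S2 = (0.4100·cos120.0°, 0.4100·sin120.0°, 0.0000) = (-0.2050, 0.3551, 0.0000)
S3 = (0.3514·cos240.0°, 0.3514·sin240.0°, -0.1414) = (-0.1757, -0.3043, -0.1414)
subtract pairs → two planes through P
linear system: -1.0871x+0.7101y = 0.0300−0.3064z; -1.0285x+-0.6087y = 0.0054−0.0236z
det = 1.3921;  x = -0.0159+0.1460z,  y = 0.0180+-0.2080z
into |P−S₁|² = l²: 1.0646z² + 0.1955z + -0.0106 = 0;  Δ = 0.0833;  z = -0.2273 or 0.0437 → z<0 root = -0.2273
x = -0.0491, y = 0.0652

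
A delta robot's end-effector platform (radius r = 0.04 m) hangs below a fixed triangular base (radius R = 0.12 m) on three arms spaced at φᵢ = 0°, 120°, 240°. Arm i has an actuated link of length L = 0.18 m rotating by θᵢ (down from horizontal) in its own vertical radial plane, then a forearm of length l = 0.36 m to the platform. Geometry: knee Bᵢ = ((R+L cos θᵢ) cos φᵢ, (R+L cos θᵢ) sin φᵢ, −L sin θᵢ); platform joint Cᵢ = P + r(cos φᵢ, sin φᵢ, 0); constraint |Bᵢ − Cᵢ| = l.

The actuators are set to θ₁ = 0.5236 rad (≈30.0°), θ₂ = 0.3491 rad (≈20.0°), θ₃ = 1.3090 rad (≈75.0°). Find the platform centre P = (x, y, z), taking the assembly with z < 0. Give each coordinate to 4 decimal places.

(0.0690, 0.1678, -0.3613)

φ1=0.0°: virtual centre (0.2359, 0.0000, -0.0900), radius l
arm 2 at φ=120.0°: ρ2 = 0.2491;  S2 = (-0.1246, 0.2158, -0.0616)
S3 = (0.1266·cos240.0°, 0.1266·sin240.0°, -0.1739) = (-0.0633, -0.1096, -0.1739)
subtract pairs → two planes through P
[-0.7209 0.4315 0.0569]·P = 0.0021;  [-0.5984 -0.2193 -0.1677]·P = -0.0175
det = 0.4163;  x = 0.0170+-0.1439z,  y = 0.0333+-0.3722z
into |P−S₁|² = l²: 1.1593z² + 0.2182z + -0.0725 = 0;  Δ = 0.3837;  z = -0.3613 or 0.1731 → z<0 root = -0.3613
x = 0.0690, y = 0.1678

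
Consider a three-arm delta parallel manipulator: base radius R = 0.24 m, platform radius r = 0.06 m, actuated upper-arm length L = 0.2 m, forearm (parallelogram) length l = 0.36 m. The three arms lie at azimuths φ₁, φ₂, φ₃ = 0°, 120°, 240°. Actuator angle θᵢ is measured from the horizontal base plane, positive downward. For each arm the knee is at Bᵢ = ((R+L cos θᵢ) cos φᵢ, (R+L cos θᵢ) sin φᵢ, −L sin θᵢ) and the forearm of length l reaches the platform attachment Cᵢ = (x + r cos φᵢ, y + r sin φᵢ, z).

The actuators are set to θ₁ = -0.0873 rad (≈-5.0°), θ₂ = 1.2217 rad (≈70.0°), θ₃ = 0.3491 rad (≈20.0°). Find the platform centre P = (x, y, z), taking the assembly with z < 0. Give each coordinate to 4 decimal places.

arm 1 at φ=0.0°: ρ1 = 0.3792;  centre 1 = (0.3792, 0.0000, 0.0174)
centre 2 = (0.2484·cos120.0°, 0.2484·sin120.0°, -0.1879) = (-0.1242, 0.2151, -0.1879)
centre 3 = (0.3679·cos240.0°, 0.3679·sin240.0°, -0.0684) = (-0.1840, -0.3186, -0.0684)
eliminate P² terms by subtracting sphere 1 from 2 and 3
linear system: -1.0069x+0.4303y = -0.0471−-0.4107z; -1.1264x+-0.6373y = -0.0041−-0.1717z
det = 1.1263;  x = 0.0282+-0.2980z,  y = -0.0435+0.2573z
into |P−centre ₁|² = l²: 1.1550z² + 0.1520z + -0.0042 = 0;  Δ = 0.0424;  z = -0.1549 or 0.0234 → z<0 root = -0.1549
x = 0.0744, y = -0.0833

(0.0744, -0.0833, -0.1549)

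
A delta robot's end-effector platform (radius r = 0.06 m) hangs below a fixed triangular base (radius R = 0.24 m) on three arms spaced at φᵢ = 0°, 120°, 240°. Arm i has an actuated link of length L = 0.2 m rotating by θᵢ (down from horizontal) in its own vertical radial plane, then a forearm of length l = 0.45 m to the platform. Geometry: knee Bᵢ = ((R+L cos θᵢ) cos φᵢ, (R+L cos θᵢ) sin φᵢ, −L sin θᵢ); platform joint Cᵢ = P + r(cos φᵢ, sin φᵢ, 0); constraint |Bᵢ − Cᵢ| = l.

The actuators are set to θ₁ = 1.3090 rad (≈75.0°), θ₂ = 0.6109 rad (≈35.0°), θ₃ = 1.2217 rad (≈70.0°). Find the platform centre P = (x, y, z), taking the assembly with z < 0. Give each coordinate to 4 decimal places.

(-0.0756, 0.0988, -0.5067)

arm 1 at φ=0.0°: e+L cos θ1 = 0.2318;  centre 1 = (0.2318, 0.0000, -0.1932)
arm 2 at φ=120.0°: e+L cos θ2 = 0.3438;  centre 2 = (-0.1719, 0.2978, -0.1147)
centre 3 = (0.2484·cos240.0°, 0.2484·sin240.0°, -0.1879) = (-0.1242, -0.2151, -0.1879)
eliminate P² terms by subtracting sphere 1 from 2 and 3
linear system: -0.8074x+0.5955y = 0.0403−0.1569z; -0.7119x+-0.4303y = 0.0060−0.0105z
det = 0.7713;  x = -0.0271+0.0956z,  y = 0.0310+-0.1339z
into |P−centre ₁|² = l²: 1.0271z² + 0.3286z + -0.0972 = 0;  Δ = 0.5073;  z = -0.5067 or 0.1868 → z<0 root = -0.5067
x = -0.0756, y = 0.0988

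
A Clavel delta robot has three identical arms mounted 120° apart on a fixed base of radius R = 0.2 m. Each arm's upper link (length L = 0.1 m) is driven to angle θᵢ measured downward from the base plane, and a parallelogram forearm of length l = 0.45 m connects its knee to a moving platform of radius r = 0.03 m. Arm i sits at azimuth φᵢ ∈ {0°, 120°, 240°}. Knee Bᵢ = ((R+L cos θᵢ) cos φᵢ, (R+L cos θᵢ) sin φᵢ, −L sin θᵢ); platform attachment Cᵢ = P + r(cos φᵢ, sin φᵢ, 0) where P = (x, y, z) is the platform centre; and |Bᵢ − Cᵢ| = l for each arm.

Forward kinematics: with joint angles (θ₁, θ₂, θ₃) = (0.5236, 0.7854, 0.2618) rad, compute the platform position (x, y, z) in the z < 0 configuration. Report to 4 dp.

(0.0010, -0.0526, -0.4166)

φ1=0.0°: virtual centre (0.2566, 0.0000, -0.0500), radius l
arm 2 at φ=120.0°: ρ2 = 0.2407;  S2 = (-0.1204, 0.2085, -0.0707)
S3 = (0.2666·cos240.0°, 0.2666·sin240.0°, -0.0259) = (-0.1333, -0.2309, -0.0259)
subtract pairs → two planes through P
linear system: -0.7539x+0.4169y = -0.0054−-0.0414z; -0.7798x+-0.4618y = 0.0034−0.0482z
Cramer: x(z) = 0.0016+0.0015z;  y(z) = -0.0101+0.1020z
sphere 1 gives Az²+Bz+C=0 with A=1.0104, B=0.0972, C=-0.1349;  B²−4AC=0.5546;  roots -0.4166, 0.3204;  negative root z = -0.4166
x = 0.0010, y = -0.0526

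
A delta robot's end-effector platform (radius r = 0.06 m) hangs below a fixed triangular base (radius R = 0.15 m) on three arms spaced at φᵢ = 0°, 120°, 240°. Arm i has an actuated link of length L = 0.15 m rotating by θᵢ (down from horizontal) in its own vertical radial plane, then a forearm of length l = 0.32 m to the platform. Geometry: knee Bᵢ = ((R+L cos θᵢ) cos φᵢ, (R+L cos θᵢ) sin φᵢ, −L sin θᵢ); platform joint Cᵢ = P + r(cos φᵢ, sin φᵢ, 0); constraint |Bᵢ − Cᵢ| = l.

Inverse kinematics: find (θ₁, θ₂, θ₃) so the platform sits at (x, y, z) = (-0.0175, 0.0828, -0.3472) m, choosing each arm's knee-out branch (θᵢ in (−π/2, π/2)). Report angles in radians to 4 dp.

θ₁ = 0.8726, θ₂ = 0.4364, θ₃ = 1.0470

φ1=0.0° → target in arm frame (-0.0175, 0.0828)
  A=0.1075, B=-0.3472, C=(l²−L²−A²−y'²−z²)/(2L)=-0.1969
  γ=atan2(-0.3472,0.1075)=-1.2705;  ψ=arccos(-0.5416)=2.1432;  θ1=γ+ψ≈0.8726
rotate P by −φ2: (0.0805, -0.0262, -0.3472)
  e−x'=0.0095;  (l²−L²−(e−x')²−y'²−z²)/2L = -0.1381
  γ=atan2(-0.3472,0.0095)=-1.5433;  ψ=arccos(-0.3976)=1.9797;  θ2=γ+ψ≈0.4364
φ3=240.0° → target in arm frame (-0.0630, -0.0566)
  e−x'=0.1530;  (l²−L²−(e−x')²−y'²−z²)/2L = -0.2241
  θ3 = atan2(B,A) + arccos(C/0.3794) = 1.0470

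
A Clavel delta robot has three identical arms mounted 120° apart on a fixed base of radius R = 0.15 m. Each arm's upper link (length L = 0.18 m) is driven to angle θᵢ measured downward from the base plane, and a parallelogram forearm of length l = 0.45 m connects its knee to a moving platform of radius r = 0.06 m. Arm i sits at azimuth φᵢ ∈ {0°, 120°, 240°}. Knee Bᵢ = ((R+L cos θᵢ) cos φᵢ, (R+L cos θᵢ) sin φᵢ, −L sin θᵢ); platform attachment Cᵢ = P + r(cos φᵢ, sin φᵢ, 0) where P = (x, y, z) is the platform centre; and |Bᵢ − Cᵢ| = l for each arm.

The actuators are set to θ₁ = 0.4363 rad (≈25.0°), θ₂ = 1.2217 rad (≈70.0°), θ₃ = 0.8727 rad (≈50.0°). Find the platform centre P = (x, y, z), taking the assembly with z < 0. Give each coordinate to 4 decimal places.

(0.1390, -0.0788, -0.5042)

φ1=0.0°: virtual centre (0.2531, 0.0000, -0.0761), radius l
O2 = (0.1516·cos120.0°, 0.1516·sin120.0°, -0.1691) = (-0.0758, 0.1313, -0.1691)
φ3=240.0°: virtual centre (-0.1028, -0.1781, -0.1379), radius l
|O₂|²−|O₁|² = -0.0183;  |O₃|²−|O₁|² = -0.0085
plane₁₂: -0.6578x+0.2625y+-0.1862z = -0.0183
det = 0.4213;  x = 0.0208+-0.2345z,  y = -0.0176+0.1215z
sphere 1 gives Az²+Bz+C=0 with A=1.0697, B=0.2568, C=-0.1424;  B²−4AC=0.6754;  roots -0.5042, 0.2641;  negative root z = -0.5042
x = 0.1390, y = -0.0788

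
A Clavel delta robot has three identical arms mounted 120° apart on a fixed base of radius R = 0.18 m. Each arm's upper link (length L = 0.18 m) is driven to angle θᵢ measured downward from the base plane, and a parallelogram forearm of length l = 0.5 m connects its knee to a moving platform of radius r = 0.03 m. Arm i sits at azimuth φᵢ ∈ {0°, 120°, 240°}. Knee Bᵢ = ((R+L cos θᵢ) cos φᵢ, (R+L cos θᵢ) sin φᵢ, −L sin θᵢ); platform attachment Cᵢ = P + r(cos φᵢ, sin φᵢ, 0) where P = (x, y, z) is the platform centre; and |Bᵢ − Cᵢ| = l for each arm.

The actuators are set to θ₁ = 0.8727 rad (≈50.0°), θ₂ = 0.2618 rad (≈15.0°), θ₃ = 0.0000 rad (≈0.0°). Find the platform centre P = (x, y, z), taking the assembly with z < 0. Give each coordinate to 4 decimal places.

φ1=0.0°: virtual centre (0.2657, 0.0000, -0.1379), radius l
φ2=120.0°: virtual centre (-0.1619, 0.2805, -0.0466), radius l
arm 3 at φ=240.0°: e+L cos θ3 = 0.3300;  centre 3 = (-0.1650, -0.2858, 0.0000)
subtract pairs → two planes through P
[-0.8553 0.5610 0.1826]·P = 0.0175;  [-0.8614 -0.5716 0.2758]·P = 0.0193
Cramer: x(z) = -0.0214+0.2665z;  y(z) = -0.0015+0.0808z
sphere 1 gives Az²+Bz+C=0 with A=1.0776, B=0.1225, C=-0.1486;  B²−4AC=0.6554;  roots -0.4325, 0.3188;  negative root z = -0.4325
x = -0.1367, y = -0.0365

(-0.1367, -0.0365, -0.4325)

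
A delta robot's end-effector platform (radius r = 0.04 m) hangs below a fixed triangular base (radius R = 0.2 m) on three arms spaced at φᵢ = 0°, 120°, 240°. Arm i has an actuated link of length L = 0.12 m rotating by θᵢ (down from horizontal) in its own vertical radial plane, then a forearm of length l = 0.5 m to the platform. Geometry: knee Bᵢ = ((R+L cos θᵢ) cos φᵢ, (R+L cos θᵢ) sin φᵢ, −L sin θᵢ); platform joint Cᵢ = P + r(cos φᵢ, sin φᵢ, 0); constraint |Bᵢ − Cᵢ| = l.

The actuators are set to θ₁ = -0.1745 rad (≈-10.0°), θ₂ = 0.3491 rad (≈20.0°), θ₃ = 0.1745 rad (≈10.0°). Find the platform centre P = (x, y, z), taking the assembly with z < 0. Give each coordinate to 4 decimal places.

S1 = (0.2782·cos0.0°, 0.2782·sin0.0°, 0.0208) = (0.2782, 0.0000, 0.0208)
arm 2 at φ=120.0°: e+L cos θ2 = 0.2728;  S2 = (-0.1364, 0.2362, -0.0410)
arm 3 at φ=240.0°: e+L cos θ3 = 0.2782;  S3 = (-0.1391, -0.2409, -0.0208)
|S₂|²−|S₁|² = -0.0017;  |S₃|²−|S₁|² = 0.0000
[-0.8291 0.4724 -0.1238]·P = -0.0017;  [-0.8345 -0.4818 -0.0833]·P = 0.0000
Cramer: x(z) = 0.0011-0.1247z;  y(z) = -0.0018+0.0431z
into |P−S₁|² = l²: 1.0174z² + 0.0273z + -0.1728 = 0;  Δ = 0.7038;  z = -0.4257 or 0.3989 → z<0 root = -0.4257
x = 0.0541, y = -0.0202

(0.0541, -0.0202, -0.4257)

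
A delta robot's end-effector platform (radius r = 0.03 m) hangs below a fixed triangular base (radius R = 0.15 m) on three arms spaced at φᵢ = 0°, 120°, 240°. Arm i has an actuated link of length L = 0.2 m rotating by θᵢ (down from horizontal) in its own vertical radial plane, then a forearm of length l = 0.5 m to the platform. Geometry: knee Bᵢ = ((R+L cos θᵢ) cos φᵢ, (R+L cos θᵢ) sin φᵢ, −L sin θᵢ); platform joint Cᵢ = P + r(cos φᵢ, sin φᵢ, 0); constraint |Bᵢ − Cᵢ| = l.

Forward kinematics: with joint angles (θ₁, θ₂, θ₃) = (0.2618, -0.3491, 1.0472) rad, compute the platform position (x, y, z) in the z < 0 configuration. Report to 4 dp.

(0.0339, 0.2345, -0.3938)

φ1=0.0°: virtual centre (0.3132, 0.0000, -0.0518), radius l
centre 2 = (0.3079·cos120.0°, 0.3079·sin120.0°, 0.0684) = (-0.1540, 0.2667, 0.0684)
φ3=240.0°: virtual centre (-0.1100, -0.1905, -0.1732), radius l
|centre ₂|²−|centre ₁|² = -0.0013;  |centre ₃|²−|centre ₁|² = -0.0224
linear system: -0.9343x+0.5334y = -0.0013−0.2403z; -0.8464x+-0.3811y = -0.0224−-0.2429z
Cramer: x(z) = 0.0154-0.0470z;  y(z) = 0.0246-0.5330z
into |P−centre ₁|² = l²: 1.2863z² + 0.1054z + -0.1580 = 0;  Δ = 0.8241;  z = -0.3938 or 0.3119 → z<0 root = -0.3938
x = 0.0339, y = 0.2345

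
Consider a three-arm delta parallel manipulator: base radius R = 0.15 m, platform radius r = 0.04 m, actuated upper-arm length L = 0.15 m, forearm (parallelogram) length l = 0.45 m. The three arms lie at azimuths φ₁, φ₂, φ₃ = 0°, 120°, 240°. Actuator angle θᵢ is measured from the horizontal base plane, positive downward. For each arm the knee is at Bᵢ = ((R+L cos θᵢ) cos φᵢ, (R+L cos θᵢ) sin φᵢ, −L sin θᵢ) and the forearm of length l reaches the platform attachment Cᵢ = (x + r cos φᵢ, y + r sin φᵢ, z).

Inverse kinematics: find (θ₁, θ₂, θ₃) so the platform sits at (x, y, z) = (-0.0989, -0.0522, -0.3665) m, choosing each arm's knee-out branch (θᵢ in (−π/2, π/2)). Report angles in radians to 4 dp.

rotate P by −φ1: (-0.0989, -0.0522, -0.3665)
  A cos θ + B sin θ = C:  0.2089·cos θ + -0.3665·sin θ = -0.0023
  γ=atan2(-0.3665,0.2089)=-1.0527;  ψ=arccos(-0.0054)=1.5762;  θ1=γ+ψ≈0.5235
φ2=120.0° → target in arm frame (0.0042, 0.1117)
  e−x'=0.1058;  (l²−L²−(e−x')²−y'²−z²)/2L = 0.0734
  γ=atan2(-0.3665,0.1058)=-1.2899;  ψ=arccos(0.1923)=1.3773;  θ2=γ+ψ≈0.0874
φ3=240.0° → target in arm frame (0.0947, -0.0595)
  e−x'=0.0153;  (l²−L²−(e−x')²−y'²−z²)/2L = 0.1397
  √(A²+B²)=0.3668;  θ3 = -1.5290+1.1802 ≈ -0.3487

θ₁ = 0.5235, θ₂ = 0.0874, θ₃ = -0.3487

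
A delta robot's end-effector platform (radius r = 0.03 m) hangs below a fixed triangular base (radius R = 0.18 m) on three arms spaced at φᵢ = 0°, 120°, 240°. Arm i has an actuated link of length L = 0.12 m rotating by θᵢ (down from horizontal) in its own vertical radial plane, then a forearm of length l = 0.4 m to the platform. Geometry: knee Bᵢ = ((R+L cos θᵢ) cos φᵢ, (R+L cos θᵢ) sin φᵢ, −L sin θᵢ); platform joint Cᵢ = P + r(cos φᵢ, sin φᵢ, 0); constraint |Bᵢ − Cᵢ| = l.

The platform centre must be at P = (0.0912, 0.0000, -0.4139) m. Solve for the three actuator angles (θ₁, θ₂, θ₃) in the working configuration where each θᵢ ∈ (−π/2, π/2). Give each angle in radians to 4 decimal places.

arm 1 (φ=0.0°): x'=0.0912, y'=0.0000
  A cos θ + B sin θ = C:  0.0588·cos θ + -0.4139·sin θ = -0.1215
  γ=atan2(-0.4139,0.0588)=-1.4297;  ψ=arccos(-0.2907)=1.8658;  θ1=γ+ψ≈0.4361
arm 2 (φ=120.0°): x'=-0.0456, y'=-0.0790
  A cos θ + B sin θ = C:  0.1956·cos θ + -0.4139·sin θ = -0.2925
  γ=atan2(-0.4139,0.1956)=-1.1293;  ψ=arccos(-0.6390)=2.2640;  θ2=γ+ψ≈1.1347
φ3=240.0° → target in arm frame (-0.0456, 0.0790)
  A cos θ + B sin θ = C:  0.1956·cos θ + -0.4139·sin θ = -0.2925
  θ3 = atan2(B,A) + arccos(C/0.4578) = 1.1347

θ₁ = 0.4361, θ₂ = 1.1347, θ₃ = 1.1347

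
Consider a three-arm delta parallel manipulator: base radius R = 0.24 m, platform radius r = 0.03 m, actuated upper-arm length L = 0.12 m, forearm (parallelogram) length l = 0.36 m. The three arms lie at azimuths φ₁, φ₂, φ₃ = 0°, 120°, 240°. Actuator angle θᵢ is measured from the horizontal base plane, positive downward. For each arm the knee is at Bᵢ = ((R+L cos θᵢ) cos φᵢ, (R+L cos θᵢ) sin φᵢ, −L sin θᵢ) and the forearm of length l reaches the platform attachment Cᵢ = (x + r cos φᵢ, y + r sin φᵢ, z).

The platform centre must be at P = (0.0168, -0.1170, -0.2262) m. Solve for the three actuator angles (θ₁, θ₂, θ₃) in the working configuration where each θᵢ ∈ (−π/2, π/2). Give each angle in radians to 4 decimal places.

φ1=0.0° → target in arm frame (0.0168, -0.1170)
  A=0.1932, B=-0.2262, C=(l²−L²−A²−y'²−z²)/(2L)=0.0542
  √(A²+B²)=0.2975;  θ1 = -0.8639+1.3874 ≈ 0.5235
arm 2 (φ=120.0°): x'=-0.1097, y'=0.0440
  A cos θ + B sin θ = C:  0.3197·cos θ + -0.2262·sin θ = -0.1672
  γ=atan2(-0.2262,0.3197)=-0.6157;  ψ=arccos(-0.4268)=2.0118;  θ2=γ+ψ≈1.3961
arm 3 (φ=240.0°): x'=0.0929, y'=0.0730
  A cos θ + B sin θ = C:  0.1171·cos θ + -0.2262·sin θ = 0.1875
  √(A²+B²)=0.2547;  θ3 = -1.0932+0.7436 ≈ -0.3495

θ₁ = 0.5235, θ₂ = 1.3961, θ₃ = -0.3495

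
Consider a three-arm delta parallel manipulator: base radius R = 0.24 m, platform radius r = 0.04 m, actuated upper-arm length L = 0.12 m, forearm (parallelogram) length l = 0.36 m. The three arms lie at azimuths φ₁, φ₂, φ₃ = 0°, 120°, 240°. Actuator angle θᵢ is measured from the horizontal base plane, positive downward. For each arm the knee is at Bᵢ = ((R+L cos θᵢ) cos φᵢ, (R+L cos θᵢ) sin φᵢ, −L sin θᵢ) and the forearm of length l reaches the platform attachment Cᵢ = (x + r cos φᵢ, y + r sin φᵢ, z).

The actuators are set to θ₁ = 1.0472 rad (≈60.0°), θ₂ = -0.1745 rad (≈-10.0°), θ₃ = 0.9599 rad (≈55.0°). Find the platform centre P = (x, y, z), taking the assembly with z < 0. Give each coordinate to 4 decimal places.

(-0.0543, 0.0780, -0.2613)

φ1=0.0°: virtual centre (0.2600, 0.0000, -0.1039), radius l
arm 2 at φ=120.0°: ρ2 = 0.3182;  centre 2 = (-0.1591, 0.2755, 0.0208)
arm 3 at φ=240.0°: ρ3 = 0.2688;  centre 3 = (-0.1344, -0.2328, -0.0983)
subtract pairs → two planes through P
plane₁₂: -0.8382x+0.5511y+0.2495z = 0.0233
det = 0.8250;  x = -0.0155+0.1483z,  y = 0.0187+-0.2271z
quadratic in z: (1.0736)z²+(0.1176)z+(-0.0426)=0, √Δ=0.4434 → z ∈ {-0.2613, 0.1517}; z = -0.2613 (taking z<0)
x = -0.0543, y = 0.0780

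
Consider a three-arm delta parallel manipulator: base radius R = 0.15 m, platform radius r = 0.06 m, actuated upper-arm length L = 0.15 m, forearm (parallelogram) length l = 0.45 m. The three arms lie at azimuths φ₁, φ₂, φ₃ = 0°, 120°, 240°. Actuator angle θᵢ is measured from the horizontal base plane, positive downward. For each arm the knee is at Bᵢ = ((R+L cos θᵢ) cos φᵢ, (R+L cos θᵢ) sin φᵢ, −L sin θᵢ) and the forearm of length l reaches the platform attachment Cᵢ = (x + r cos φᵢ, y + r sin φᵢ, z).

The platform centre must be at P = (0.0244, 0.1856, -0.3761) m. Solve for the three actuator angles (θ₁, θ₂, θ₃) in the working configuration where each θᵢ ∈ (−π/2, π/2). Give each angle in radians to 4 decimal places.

rotate P by −φ1: (0.0244, 0.1856, -0.3761)
  A=0.0656, B=-0.3761, C=(l²−L²−A²−y'²−z²)/(2L)=-0.0007
  γ=atan2(-0.3761,0.0656)=-1.3981;  ψ=arccos(-0.0018)=1.5726;  θ1=γ+ψ≈0.1744
rotate P by −φ2: (0.1485, -0.1139, -0.3761)
  e−x'=-0.0585;  (l²−L²−(e−x')²−y'²−z²)/2L = 0.0738
  √(A²+B²)=0.3806;  θ2 = -1.7252+1.3757 ≈ -0.3495
arm 3 (φ=240.0°): x'=-0.1729, y'=-0.0717
  A cos θ + B sin θ = C:  0.2629·cos θ + -0.3761·sin θ = -0.1191
  θ3 = atan2(B,A) + arccos(C/0.4589) = 0.8726

θ₁ = 0.1744, θ₂ = -0.3495, θ₃ = 0.8726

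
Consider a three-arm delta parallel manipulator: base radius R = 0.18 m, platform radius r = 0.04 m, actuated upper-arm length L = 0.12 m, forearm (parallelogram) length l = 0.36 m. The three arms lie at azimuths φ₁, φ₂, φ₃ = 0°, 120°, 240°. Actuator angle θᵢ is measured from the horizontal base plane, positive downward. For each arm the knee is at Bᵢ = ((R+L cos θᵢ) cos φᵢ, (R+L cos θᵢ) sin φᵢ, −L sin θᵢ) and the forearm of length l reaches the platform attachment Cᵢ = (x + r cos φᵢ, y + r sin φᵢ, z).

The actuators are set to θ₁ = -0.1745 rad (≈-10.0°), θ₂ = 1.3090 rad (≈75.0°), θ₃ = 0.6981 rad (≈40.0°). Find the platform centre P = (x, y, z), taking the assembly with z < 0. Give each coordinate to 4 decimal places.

(0.1277, -0.0697, -0.3074)

O1 = (0.2582·cos0.0°, 0.2582·sin0.0°, 0.0208) = (0.2582, 0.0000, 0.0208)
arm 2 at φ=120.0°: e+L cos θ2 = 0.1711;  O2 = (-0.0855, 0.1481, -0.1159)
φ3=240.0°: virtual centre (-0.1160, -0.2009, -0.0771), radius l
eliminate P² terms by subtracting sphere 1 from 2 and 3
linear system: -0.6874x+0.2963y = -0.0244−-0.2735z; -0.7483x+-0.4017y = -0.0073−-0.1959z
det = 0.4978;  x = 0.0241+-0.3373z,  y = -0.0265+0.1405z
into |P−O₁|² = l²: 1.1335z² + 0.1088z + -0.0737 = 0;  Δ = 0.3458;  z = -0.3074 or 0.2114 → z<0 root = -0.3074
x = 0.1277, y = -0.0697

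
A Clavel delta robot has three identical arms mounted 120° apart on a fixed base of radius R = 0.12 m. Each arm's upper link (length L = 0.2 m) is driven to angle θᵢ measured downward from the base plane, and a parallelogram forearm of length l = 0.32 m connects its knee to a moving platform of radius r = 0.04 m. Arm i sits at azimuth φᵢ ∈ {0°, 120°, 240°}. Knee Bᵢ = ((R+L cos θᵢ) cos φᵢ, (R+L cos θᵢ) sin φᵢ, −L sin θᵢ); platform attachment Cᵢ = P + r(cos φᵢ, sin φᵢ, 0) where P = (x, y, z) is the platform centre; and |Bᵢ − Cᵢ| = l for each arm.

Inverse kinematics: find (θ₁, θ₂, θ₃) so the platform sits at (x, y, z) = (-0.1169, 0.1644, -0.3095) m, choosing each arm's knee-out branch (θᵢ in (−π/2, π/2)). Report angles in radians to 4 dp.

θ₁ = 1.3089, θ₂ = 0.0002, θ₃ = 1.2218

φ1=0.0° → target in arm frame (-0.1169, 0.1644)
  A cos θ + B sin θ = C:  0.1969·cos θ + -0.3095·sin θ = -0.2480
  √(A²+B²)=0.3668;  θ1 = -1.0042+2.3131 ≈ 1.3089
rotate P by −φ2: (0.2008, 0.0190, -0.3095)
  A cos θ + B sin θ = C:  -0.1208·cos θ + -0.3095·sin θ = -0.1209
  θ2 = atan2(B,A) + arccos(C/0.3322) = 0.0002
φ3=240.0° → target in arm frame (-0.0839, -0.1834)
  A=0.1639, B=-0.3095, C=(l²−L²−A²−y'²−z²)/(2L)=-0.2348
  θ3 = atan2(B,A) + arccos(C/0.3502) = 1.2218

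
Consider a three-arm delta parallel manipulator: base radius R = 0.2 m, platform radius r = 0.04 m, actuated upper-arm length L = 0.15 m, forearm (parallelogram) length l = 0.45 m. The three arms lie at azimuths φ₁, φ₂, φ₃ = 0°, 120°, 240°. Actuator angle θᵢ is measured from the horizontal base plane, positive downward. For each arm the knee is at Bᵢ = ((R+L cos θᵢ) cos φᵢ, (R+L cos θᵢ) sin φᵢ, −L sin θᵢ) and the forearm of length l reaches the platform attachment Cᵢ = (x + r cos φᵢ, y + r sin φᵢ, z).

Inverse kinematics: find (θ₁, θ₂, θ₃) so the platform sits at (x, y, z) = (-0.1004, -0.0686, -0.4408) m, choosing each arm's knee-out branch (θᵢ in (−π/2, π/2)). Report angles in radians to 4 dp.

θ₁ = 1.1343, θ₂ = 0.7856, θ₃ = 0.2617

arm 1 (φ=0.0°): x'=-0.1004, y'=-0.0686
  A cos θ + B sin θ = C:  0.2604·cos θ + -0.4408·sin θ = -0.2894
  γ=atan2(-0.4408,0.2604)=-1.0372;  ψ=arccos(-0.5653)=2.1715;  θ1=γ+ψ≈1.1343
rotate P by −φ2: (-0.0092, 0.1212, -0.4408)
  A cos θ + B sin θ = C:  0.1692·cos θ + -0.4408·sin θ = -0.1921
  θ2 = atan2(B,A) + arccos(C/0.4722) = 0.7856
arm 3 (φ=240.0°): x'=0.1096, y'=-0.0526
  A cos θ + B sin θ = C:  0.0504·cos θ + -0.4408·sin θ = -0.0654
  γ=atan2(-0.4408,0.0504)=-1.4570;  ψ=arccos(-0.1474)=1.7187;  θ3=γ+ψ≈0.2617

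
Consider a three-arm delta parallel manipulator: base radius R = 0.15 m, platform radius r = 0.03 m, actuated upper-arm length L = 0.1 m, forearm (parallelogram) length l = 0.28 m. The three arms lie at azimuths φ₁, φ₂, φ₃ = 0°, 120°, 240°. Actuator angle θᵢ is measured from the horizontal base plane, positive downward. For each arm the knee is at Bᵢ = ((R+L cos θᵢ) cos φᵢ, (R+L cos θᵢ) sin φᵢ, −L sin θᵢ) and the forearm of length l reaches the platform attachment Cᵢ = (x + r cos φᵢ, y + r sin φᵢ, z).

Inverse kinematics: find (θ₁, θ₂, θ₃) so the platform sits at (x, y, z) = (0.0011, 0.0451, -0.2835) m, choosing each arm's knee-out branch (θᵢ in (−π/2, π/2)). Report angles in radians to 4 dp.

θ₁ = 0.8726, θ₂ = 0.6108, θ₃ = 1.1348

φ1=0.0° → target in arm frame (0.0011, 0.0451)
  e−x'=0.1189;  (l²−L²−(e−x')²−y'²−z²)/2L = -0.1407
  θ1 = atan2(B,A) + arccos(C/0.3074) = 0.8726
φ2=120.0° → target in arm frame (0.0385, -0.0235)
  A cos θ + B sin θ = C:  0.0815·cos θ + -0.2835·sin θ = -0.0958
  γ=atan2(-0.2835,0.0815)=-1.2909;  ψ=arccos(-0.3249)=1.9017;  θ2=γ+ψ≈0.6108
rotate P by −φ3: (-0.0396, -0.0216, -0.2835)
  A cos θ + B sin θ = C:  0.1596·cos θ + -0.2835·sin θ = -0.1896
  √(A²+B²)=0.3253;  θ3 = -1.0580+2.1928 ≈ 1.1348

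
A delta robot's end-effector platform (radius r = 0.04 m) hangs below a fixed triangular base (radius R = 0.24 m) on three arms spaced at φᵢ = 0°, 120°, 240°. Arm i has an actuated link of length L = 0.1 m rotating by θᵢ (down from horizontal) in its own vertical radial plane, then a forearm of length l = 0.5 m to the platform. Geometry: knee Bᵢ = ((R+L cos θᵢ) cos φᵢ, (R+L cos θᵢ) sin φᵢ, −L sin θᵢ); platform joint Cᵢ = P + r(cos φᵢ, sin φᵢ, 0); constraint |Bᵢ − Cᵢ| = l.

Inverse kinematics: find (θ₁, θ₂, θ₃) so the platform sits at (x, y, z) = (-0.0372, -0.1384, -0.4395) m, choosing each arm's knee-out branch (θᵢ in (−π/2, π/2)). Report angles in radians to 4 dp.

rotate P by −φ1: (-0.0372, -0.1384, -0.4395)
  A=0.2372, B=-0.4395, C=(l²−L²−A²−y'²−z²)/(2L)=-0.1429
  γ=atan2(-0.4395,0.2372)=-1.0759;  ψ=arccos(-0.2861)=1.8610;  θ1=γ+ψ≈0.7851
arm 2 (φ=120.0°): x'=-0.1013, y'=0.1014
  A cos θ + B sin θ = C:  0.3013·cos θ + -0.4395·sin θ = -0.2710
  √(A²+B²)=0.5328;  θ2 = -0.9699+2.1044 ≈ 1.1345
rotate P by −φ3: (0.1385, 0.0370, -0.4395)
  e−x'=0.0615;  (l²−L²−(e−x')²−y'²−z²)/2L = 0.2084
  √(A²+B²)=0.4438;  θ3 = -1.4317+1.0819 ≈ -0.3498

θ₁ = 0.7851, θ₂ = 1.1345, θ₃ = -0.3498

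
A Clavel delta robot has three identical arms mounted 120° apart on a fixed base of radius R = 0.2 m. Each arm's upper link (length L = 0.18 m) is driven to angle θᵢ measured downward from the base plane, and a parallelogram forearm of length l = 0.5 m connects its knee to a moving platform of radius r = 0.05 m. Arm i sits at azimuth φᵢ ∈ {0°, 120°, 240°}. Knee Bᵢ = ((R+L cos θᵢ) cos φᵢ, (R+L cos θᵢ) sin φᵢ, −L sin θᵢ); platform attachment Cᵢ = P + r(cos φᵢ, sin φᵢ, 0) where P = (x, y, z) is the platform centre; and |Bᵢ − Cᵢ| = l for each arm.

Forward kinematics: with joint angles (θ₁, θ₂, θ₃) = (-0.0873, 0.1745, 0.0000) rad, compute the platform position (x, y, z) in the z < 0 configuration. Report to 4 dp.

O1 = (0.3293·cos0.0°, 0.3293·sin0.0°, 0.0157) = (0.3293, 0.0000, 0.0157)
φ2=120.0°: virtual centre (-0.1636, 0.2834, -0.0313), radius l
O3 = (0.3300·cos240.0°, 0.3300·sin240.0°, 0.0000) = (-0.1650, -0.2858, 0.0000)
eliminate P² terms by subtracting sphere 1 from 2 and 3
linear system: -0.9859x+0.5668y = -0.0006−-0.0939z; -0.9886x+-0.5716y = 0.0002−-0.0314z
Cramer: x(z) = 0.0002-0.0636z;  y(z) = -0.0007+0.0551z
into |P−O₁|² = l²: 1.0071z² + 0.0104z + -0.1414 = 0;  Δ = 0.5699;  z = -0.3800 or 0.3696 → z<0 root = -0.3800
x = 0.0244, y = -0.0216

(0.0244, -0.0216, -0.3800)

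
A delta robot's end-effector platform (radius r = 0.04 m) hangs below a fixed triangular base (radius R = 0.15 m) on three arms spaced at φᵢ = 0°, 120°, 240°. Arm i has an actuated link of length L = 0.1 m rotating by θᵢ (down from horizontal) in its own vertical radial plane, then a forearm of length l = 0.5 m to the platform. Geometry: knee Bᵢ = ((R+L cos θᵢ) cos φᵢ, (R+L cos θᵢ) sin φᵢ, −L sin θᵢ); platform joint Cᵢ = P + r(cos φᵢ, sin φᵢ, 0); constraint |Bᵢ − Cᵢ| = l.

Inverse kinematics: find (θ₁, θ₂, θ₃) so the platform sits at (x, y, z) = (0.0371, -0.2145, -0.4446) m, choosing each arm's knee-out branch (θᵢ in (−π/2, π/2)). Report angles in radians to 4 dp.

rotate P by −φ1: (0.0371, -0.2145, -0.4446)
  A cos θ + B sin θ = C:  0.0729·cos θ + -0.4446·sin θ = -0.0450
  √(A²+B²)=0.4505;  θ1 = -1.4083+1.6708 ≈ 0.2625
φ2=120.0° → target in arm frame (-0.2043, 0.0751)
  A cos θ + B sin θ = C:  0.3143·cos θ + -0.4446·sin θ = -0.3105
  γ=atan2(-0.4446,0.3143)=-0.9554;  ψ=arccos(-0.5703)=2.1777;  θ2=γ+ψ≈1.2223
φ3=240.0° → target in arm frame (0.1672, 0.1394)
  A cos θ + B sin θ = C:  -0.0572·cos θ + -0.4446·sin θ = 0.0982
  γ=atan2(-0.4446,-0.0572)=-1.6988;  ψ=arccos(0.2190)=1.3500;  θ3=γ+ψ≈-0.3487

θ₁ = 0.2625, θ₂ = 1.2223, θ₃ = -0.3487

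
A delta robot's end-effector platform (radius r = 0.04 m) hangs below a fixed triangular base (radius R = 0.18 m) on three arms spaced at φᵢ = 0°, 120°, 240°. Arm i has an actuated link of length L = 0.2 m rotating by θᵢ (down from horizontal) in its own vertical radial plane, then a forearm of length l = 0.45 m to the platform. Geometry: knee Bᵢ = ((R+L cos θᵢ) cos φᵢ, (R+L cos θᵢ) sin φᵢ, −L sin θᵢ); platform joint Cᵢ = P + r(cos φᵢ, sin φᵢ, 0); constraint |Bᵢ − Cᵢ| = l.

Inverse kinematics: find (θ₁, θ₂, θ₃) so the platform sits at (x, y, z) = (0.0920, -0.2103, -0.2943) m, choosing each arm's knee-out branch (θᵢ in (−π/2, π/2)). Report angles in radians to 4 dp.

arm 1 (φ=0.0°): x'=0.0920, y'=-0.2103
  A cos θ + B sin θ = C:  0.0480·cos θ + -0.2943·sin θ = 0.0734
  θ1 = atan2(B,A) + arccos(C/0.2982) = -0.0870
rotate P by −φ2: (-0.2281, 0.0255, -0.2943)
  e−x'=0.3681;  (l²−L²−(e−x')²−y'²−z²)/2L = -0.1507
  θ2 = atan2(B,A) + arccos(C/0.4713) = 1.2218
arm 3 (φ=240.0°): x'=0.1361, y'=0.1848
  e−x'=0.0039;  (l²−L²−(e−x')²−y'²−z²)/2L = 0.1043
  θ3 = atan2(B,A) + arccos(C/0.2943) = -0.3490

θ₁ = -0.0870, θ₂ = 1.2218, θ₃ = -0.3490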